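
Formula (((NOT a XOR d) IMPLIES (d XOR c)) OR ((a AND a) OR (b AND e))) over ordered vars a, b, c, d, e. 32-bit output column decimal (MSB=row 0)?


Formula: (((NOT a XOR d) IMPLIES (d XOR c)) OR ((a AND a) OR (b AND e))) over a, b, c, d, e (32 rows)
Evaluate each row (bits = a,b,c,d,e, MSB first):
  row 0 [00000]: (((NOT 0 XOR 0) IMPLIES (0 XOR 0)) OR ((0 AND 0) OR (0 AND 0))) -> 0
  row 1 [00001]: (((NOT 0 XOR 0) IMPLIES (0 XOR 0)) OR ((0 AND 0) OR (0 AND 1))) -> 0
  row 2 [00010]: (((NOT 0 XOR 1) IMPLIES (1 XOR 0)) OR ((0 AND 0) OR (0 AND 0))) -> 1
  row 3 [00011]: (((NOT 0 XOR 1) IMPLIES (1 XOR 0)) OR ((0 AND 0) OR (0 AND 1))) -> 1
  row 4 [00100]: (((NOT 0 XOR 0) IMPLIES (0 XOR 1)) OR ((0 AND 0) OR (0 AND 0))) -> 1
  row 5 [00101]: (((NOT 0 XOR 0) IMPLIES (0 XOR 1)) OR ((0 AND 0) OR (0 AND 1))) -> 1
  row 6 [00110]: (((NOT 0 XOR 1) IMPLIES (1 XOR 1)) OR ((0 AND 0) OR (0 AND 0))) -> 1
  row 7 [00111]: (((NOT 0 XOR 1) IMPLIES (1 XOR 1)) OR ((0 AND 0) OR (0 AND 1))) -> 1
  row 8 [01000]: (((NOT 0 XOR 0) IMPLIES (0 XOR 0)) OR ((0 AND 0) OR (1 AND 0))) -> 0
  row 9 [01001]: (((NOT 0 XOR 0) IMPLIES (0 XOR 0)) OR ((0 AND 0) OR (1 AND 1))) -> 1
  row 10 [01010]: (((NOT 0 XOR 1) IMPLIES (1 XOR 0)) OR ((0 AND 0) OR (1 AND 0))) -> 1
  row 11 [01011]: (((NOT 0 XOR 1) IMPLIES (1 XOR 0)) OR ((0 AND 0) OR (1 AND 1))) -> 1
  row 12 [01100]: (((NOT 0 XOR 0) IMPLIES (0 XOR 1)) OR ((0 AND 0) OR (1 AND 0))) -> 1
  row 13 [01101]: (((NOT 0 XOR 0) IMPLIES (0 XOR 1)) OR ((0 AND 0) OR (1 AND 1))) -> 1
  row 14 [01110]: (((NOT 0 XOR 1) IMPLIES (1 XOR 1)) OR ((0 AND 0) OR (1 AND 0))) -> 1
  row 15 [01111]: (((NOT 0 XOR 1) IMPLIES (1 XOR 1)) OR ((0 AND 0) OR (1 AND 1))) -> 1
  row 16 [10000]: (((NOT 1 XOR 0) IMPLIES (0 XOR 0)) OR ((1 AND 1) OR (0 AND 0))) -> 1
  row 17 [10001]: (((NOT 1 XOR 0) IMPLIES (0 XOR 0)) OR ((1 AND 1) OR (0 AND 1))) -> 1
  row 18 [10010]: (((NOT 1 XOR 1) IMPLIES (1 XOR 0)) OR ((1 AND 1) OR (0 AND 0))) -> 1
  row 19 [10011]: (((NOT 1 XOR 1) IMPLIES (1 XOR 0)) OR ((1 AND 1) OR (0 AND 1))) -> 1
  row 20 [10100]: (((NOT 1 XOR 0) IMPLIES (0 XOR 1)) OR ((1 AND 1) OR (0 AND 0))) -> 1
  row 21 [10101]: (((NOT 1 XOR 0) IMPLIES (0 XOR 1)) OR ((1 AND 1) OR (0 AND 1))) -> 1
  row 22 [10110]: (((NOT 1 XOR 1) IMPLIES (1 XOR 1)) OR ((1 AND 1) OR (0 AND 0))) -> 1
  row 23 [10111]: (((NOT 1 XOR 1) IMPLIES (1 XOR 1)) OR ((1 AND 1) OR (0 AND 1))) -> 1
  row 24 [11000]: (((NOT 1 XOR 0) IMPLIES (0 XOR 0)) OR ((1 AND 1) OR (1 AND 0))) -> 1
  row 25 [11001]: (((NOT 1 XOR 0) IMPLIES (0 XOR 0)) OR ((1 AND 1) OR (1 AND 1))) -> 1
  row 26 [11010]: (((NOT 1 XOR 1) IMPLIES (1 XOR 0)) OR ((1 AND 1) OR (1 AND 0))) -> 1
  row 27 [11011]: (((NOT 1 XOR 1) IMPLIES (1 XOR 0)) OR ((1 AND 1) OR (1 AND 1))) -> 1
  row 28 [11100]: (((NOT 1 XOR 0) IMPLIES (0 XOR 1)) OR ((1 AND 1) OR (1 AND 0))) -> 1
  row 29 [11101]: (((NOT 1 XOR 0) IMPLIES (0 XOR 1)) OR ((1 AND 1) OR (1 AND 1))) -> 1
  row 30 [11110]: (((NOT 1 XOR 1) IMPLIES (1 XOR 1)) OR ((1 AND 1) OR (1 AND 0))) -> 1
  row 31 [11111]: (((NOT 1 XOR 1) IMPLIES (1 XOR 1)) OR ((1 AND 1) OR (1 AND 1))) -> 1
Full result column, 4 rows per line (a,b,c fixed per line; d,e runs 00..11 left to right):
  rows 0-3 [a,b,c=000]: 0011  = hex 3
  rows 4-7 [a,b,c=001]: 1111  = hex F
  rows 8-11 [a,b,c=010]: 0111  = hex 7
  rows 12-15 [a,b,c=011]: 1111  = hex F
  rows 16-19 [a,b,c=100]: 1111  = hex F
  rows 20-23 [a,b,c=101]: 1111  = hex F
  rows 24-27 [a,b,c=110]: 1111  = hex F
  rows 28-31 [a,b,c=111]: 1111  = hex F
Output column (row 0 .. row 31) = 00111111011111111111111111111111
Output column grouped in 4s = 0011 1111 0111 1111 1111 1111 1111 1111 = 0x3F7FFFFF
Convert to decimal digit by digit (value = value*16 + digit):
  3 -> 3
  3*16 + 15 (F) = 63
  63*16 + 7 = 1015
  1015*16 + 15 (F) = 16255
  16255*16 + 15 (F) = 260095
  260095*16 + 15 (F) = 4161535
  4161535*16 + 15 (F) = 66584575
  66584575*16 + 15 (F) = 1065353215
Decimal = 1065353215

1065353215


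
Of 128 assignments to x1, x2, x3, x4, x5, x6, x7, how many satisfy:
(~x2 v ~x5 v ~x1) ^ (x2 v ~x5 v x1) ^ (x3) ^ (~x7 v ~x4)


CNF with 4 clauses over 7 vars (128 assignments).
An assignment satisfies CNF iff every clause has >=1 true literal.
Check each row (bits = x1,x2,x3,x4,x5,x6,x7; clause T/F shown):
  row 0 [0000000]: clauses=TTFT -> 0
  row 1 [0000001]: clauses=TTFT -> 0
  row 2 [0000010]: clauses=TTFT -> 0
  row 3 [0000011]: clauses=TTFT -> 0
  row 4 [0000100]: clauses=TFFT -> 0
  (every remaining row is evaluated the same way; all 128 results are listed next)
Full result column, 8 rows per line (x1,x2,x3,x4 fixed per line; x5,x6,x7 runs 000..111 left to right):
  rows 0-7 [x1,x2,x3,x4=0000]: 00000000  (ones: 0)
  rows 8-15 [x1,x2,x3,x4=0001]: 00000000  (ones: 0)
  rows 16-23 [x1,x2,x3,x4=0010]: 11110000  (ones: 4)
  rows 24-31 [x1,x2,x3,x4=0011]: 10100000  (ones: 2)
  rows 32-39 [x1,x2,x3,x4=0100]: 00000000  (ones: 0)
  rows 40-47 [x1,x2,x3,x4=0101]: 00000000  (ones: 0)
  rows 48-55 [x1,x2,x3,x4=0110]: 11111111  (ones: 8)
  rows 56-63 [x1,x2,x3,x4=0111]: 10101010  (ones: 4)
  rows 64-71 [x1,x2,x3,x4=1000]: 00000000  (ones: 0)
  rows 72-79 [x1,x2,x3,x4=1001]: 00000000  (ones: 0)
  rows 80-87 [x1,x2,x3,x4=1010]: 11111111  (ones: 8)
  rows 88-95 [x1,x2,x3,x4=1011]: 10101010  (ones: 4)
  rows 96-103 [x1,x2,x3,x4=1100]: 00000000  (ones: 0)
  rows 104-111 [x1,x2,x3,x4=1101]: 00000000  (ones: 0)
  rows 112-119 [x1,x2,x3,x4=1110]: 11110000  (ones: 4)
  rows 120-127 [x1,x2,x3,x4=1111]: 10100000  (ones: 2)
Satisfying assignments = 0+0+4+2+0+0+8+4+0+0+8+4+0+0+4+2 = 36

36


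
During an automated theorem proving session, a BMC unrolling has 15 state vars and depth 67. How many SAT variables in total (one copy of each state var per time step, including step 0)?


BMC unrolls to depth k, creating one copy of each state var for steps 0..k.
Step count = 67 + 1 = 68 (steps 0 through 67)
Vars per step = 15
Total = 15 * 68 = 1020

1020


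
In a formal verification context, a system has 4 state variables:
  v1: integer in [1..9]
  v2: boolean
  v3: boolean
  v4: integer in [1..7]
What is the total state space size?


State space = product of domain sizes of all variables.
Domain sizes:
  v1 (integer in [1..9]): 9
  v2 (boolean): 2
  v3 (boolean): 2
  v4 (integer in [1..7]): 7
Product = 9 * 2 * 2 * 7 = 252

252


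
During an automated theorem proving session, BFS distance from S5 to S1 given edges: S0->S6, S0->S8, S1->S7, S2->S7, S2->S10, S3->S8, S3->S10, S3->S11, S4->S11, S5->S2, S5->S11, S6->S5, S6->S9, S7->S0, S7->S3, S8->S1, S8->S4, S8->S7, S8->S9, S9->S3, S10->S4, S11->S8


BFS layer-by-layer from S5:
  dist 0: {S5}
  dist 1: {S2, S11}
  dist 2: {S7, S8, S10}
  dist 3: {S0, S1, S3, S4, S9}
  -> S1 reached at distance 3
Shortest path length = 3

3


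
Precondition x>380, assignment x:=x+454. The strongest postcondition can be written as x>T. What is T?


Formula: sp(P, x:=E) = exists old_x. (x = E[old_x/x]) AND P[old_x/x] (old_x is the value of x before the assignment; eliminate old_x by solving x = E[old_x/x] for old_x)
Step 1: Precondition P: x>380, i.e. old_x > 380
Step 2: Assignment gives x = old_x + 454, so old_x = x - 454
Step 3: Substitute into P: x - 454 > 380
Step 4: Simplify: x > 380+454 = 834

834


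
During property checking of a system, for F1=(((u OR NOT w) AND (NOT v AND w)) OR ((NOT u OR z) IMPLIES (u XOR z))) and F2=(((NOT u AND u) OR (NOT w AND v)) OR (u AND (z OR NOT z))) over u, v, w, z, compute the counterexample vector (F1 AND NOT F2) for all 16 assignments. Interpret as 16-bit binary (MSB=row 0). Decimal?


F1 = (((u OR NOT w) AND (NOT v AND w)) OR ((NOT u OR z) IMPLIES (u XOR z)))
F2 = (((NOT u AND u) OR (NOT w AND v)) OR (u AND (z OR NOT z)))
Counterexample to F1=>F2 is where F1=1 and F2=0.
Evaluate each row (bits = u,v,w,z, MSB first):
  row 0 [0000]: F1=0 F2=0 -> F1&~F2 -> 0
  row 1 [0001]: F1=1 F2=0 -> F1&~F2 -> 1
  row 2 [0010]: F1=0 F2=0 -> F1&~F2 -> 0
  row 3 [0011]: F1=1 F2=0 -> F1&~F2 -> 1
  row 4 [0100]: F1=0 F2=1 -> F1&~F2 -> 0
  row 5 [0101]: F1=1 F2=1 -> F1&~F2 -> 0
  row 6 [0110]: F1=0 F2=0 -> F1&~F2 -> 0
  row 7 [0111]: F1=1 F2=0 -> F1&~F2 -> 1
  row 8 [1000]: F1=1 F2=1 -> F1&~F2 -> 0
  row 9 [1001]: F1=0 F2=1 -> F1&~F2 -> 0
  row 10 [1010]: F1=1 F2=1 -> F1&~F2 -> 0
  row 11 [1011]: F1=1 F2=1 -> F1&~F2 -> 0
  row 12 [1100]: F1=1 F2=1 -> F1&~F2 -> 0
  row 13 [1101]: F1=0 F2=1 -> F1&~F2 -> 0
  row 14 [1110]: F1=1 F2=1 -> F1&~F2 -> 0
  row 15 [1111]: F1=0 F2=1 -> F1&~F2 -> 0
Full result column, 4 rows per line (u,v fixed per line; w,z runs 00..11 left to right):
  rows 0-3 [u,v=00]: 0101  = hex 5
  rows 4-7 [u,v=01]: 0001  = hex 1
  rows 8-11 [u,v=10]: 0000  = hex 0
  rows 12-15 [u,v=11]: 0000  = hex 0
Counterexample vector (row 0 .. row 15) = 0101000100000000
Output column grouped in 4s = 0101 0001 0000 0000 = 0x5100
Convert to decimal digit by digit (value = value*16 + digit):
  5 -> 5
  5*16 + 1 = 81
  81*16 + 0 = 1296
  1296*16 + 0 = 20736
Decimal = 20736

20736


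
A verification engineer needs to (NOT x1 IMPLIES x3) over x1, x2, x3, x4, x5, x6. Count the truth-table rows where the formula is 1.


Formula: (NOT x1 IMPLIES x3) over 6 vars (64 rows)
Evaluate each row (x1, x2, x3, x4, x5, x6 as bits, MSB first):
  row 0 [000000]: (NOT 0 IMPLIES 0) -> 0
  row 1 [000001]: (NOT 0 IMPLIES 0) -> 0
  row 2 [000010]: (NOT 0 IMPLIES 0) -> 0
  row 3 [000011]: (NOT 0 IMPLIES 0) -> 0
  row 4 [000100]: (NOT 0 IMPLIES 0) -> 0
  (every remaining row is evaluated the same way; all 64 results are listed next)
Full result column, 8 rows per line (x1,x2,x3 fixed per line; x4,x5,x6 runs 000..111 left to right):
  rows 0-7 [x1,x2,x3=000]: 00000000  (ones: 0)
  rows 8-15 [x1,x2,x3=001]: 11111111  (ones: 8)
  rows 16-23 [x1,x2,x3=010]: 00000000  (ones: 0)
  rows 24-31 [x1,x2,x3=011]: 11111111  (ones: 8)
  rows 32-39 [x1,x2,x3=100]: 11111111  (ones: 8)
  rows 40-47 [x1,x2,x3=101]: 11111111  (ones: 8)
  rows 48-55 [x1,x2,x3=110]: 11111111  (ones: 8)
  rows 56-63 [x1,x2,x3=111]: 11111111  (ones: 8)
Count of 1-rows = 0+8+0+8+8+8+8+8 = 48

48


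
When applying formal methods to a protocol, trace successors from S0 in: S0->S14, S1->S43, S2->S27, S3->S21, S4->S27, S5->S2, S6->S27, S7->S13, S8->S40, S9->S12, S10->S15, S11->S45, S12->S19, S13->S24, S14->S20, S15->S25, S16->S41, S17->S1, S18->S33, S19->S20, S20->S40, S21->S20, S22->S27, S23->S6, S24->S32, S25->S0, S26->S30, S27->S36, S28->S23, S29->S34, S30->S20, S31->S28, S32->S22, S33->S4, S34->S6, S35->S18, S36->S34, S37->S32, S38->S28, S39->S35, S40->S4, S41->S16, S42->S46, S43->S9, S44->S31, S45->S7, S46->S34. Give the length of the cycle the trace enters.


Trace from S0 until a state repeats:
  S0 -> S14 -> S20 -> S40 -> S4 -> S27 -> S36 -> S34 -> S6 -> S27
S27 first seen at step 5, revisited at step 9.
Cycle length = 9 - 5 = 4

4


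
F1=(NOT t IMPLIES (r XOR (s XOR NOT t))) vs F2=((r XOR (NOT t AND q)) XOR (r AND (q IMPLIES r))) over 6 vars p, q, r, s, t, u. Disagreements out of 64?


F1 = (NOT t IMPLIES (r XOR (s XOR NOT t)))
F2 = ((r XOR (NOT t AND q)) XOR (r AND (q IMPLIES r)))
Evaluate both on each of 64 rows (bits = p,q,r,s,t,u):
  row 0 [000000]: F1=1 F2=0 (differ) -> 1
  row 1 [000001]: F1=1 F2=0 (differ) -> 1
  row 2 [000010]: F1=1 F2=0 (differ) -> 1
  row 3 [000011]: F1=1 F2=0 (differ) -> 1
  row 4 [000100]: F1=0 F2=0 -> 0
  (every remaining row is evaluated the same way; all 64 results are listed next)
Full result column, 8 rows per line (p,q,r fixed per line; s,t,u runs 000..111 left to right):
  rows 0-7 [p,q,r=000]: 11110011  (ones: 6)
  rows 8-15 [p,q,r=001]: 00111111  (ones: 6)
  rows 16-23 [p,q,r=010]: 00111111  (ones: 6)
  rows 24-31 [p,q,r=011]: 11110011  (ones: 6)
  rows 32-39 [p,q,r=100]: 11110011  (ones: 6)
  rows 40-47 [p,q,r=101]: 00111111  (ones: 6)
  rows 48-55 [p,q,r=110]: 00111111  (ones: 6)
  rows 56-63 [p,q,r=111]: 11110011  (ones: 6)
Disagreements = 6+6+6+6+6+6+6+6 = 48

48


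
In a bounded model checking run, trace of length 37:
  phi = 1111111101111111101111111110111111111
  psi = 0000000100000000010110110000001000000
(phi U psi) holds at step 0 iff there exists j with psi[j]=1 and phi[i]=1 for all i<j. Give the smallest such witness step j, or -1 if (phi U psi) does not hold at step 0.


(phi U psi) at 0: need smallest j with psi[j]=1 and phi[i]=1 for all i in [0,j).
Scan from step 0:
  step 0: phi=1, psi=0 -> continue
  step 1: phi=1, psi=0 -> continue
  step 2: phi=1, psi=0 -> continue
  step 3: phi=1, psi=0 -> continue
  step 7: psi=1 and phi held for [0,7) -> witness found
Witness step = 7

7


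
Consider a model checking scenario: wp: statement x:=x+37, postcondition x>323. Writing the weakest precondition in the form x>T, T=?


Formula: wp(x:=E, P) = P[E/x] (substitute E for x in postcondition)
Step 1: Postcondition: x>323
Step 2: Substitute x+37 for x: x+37>323
Step 3: Solve for x: x > 323-37 = 286

286


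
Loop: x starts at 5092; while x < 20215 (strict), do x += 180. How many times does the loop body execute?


Step 1: x goes from 5092 toward 20215 by 180; the body runs while x<20215, so iterations = ceil((bound-start)/step)
Step 2: Distance=15123
Step 3: ceil(15123/180)=85

85


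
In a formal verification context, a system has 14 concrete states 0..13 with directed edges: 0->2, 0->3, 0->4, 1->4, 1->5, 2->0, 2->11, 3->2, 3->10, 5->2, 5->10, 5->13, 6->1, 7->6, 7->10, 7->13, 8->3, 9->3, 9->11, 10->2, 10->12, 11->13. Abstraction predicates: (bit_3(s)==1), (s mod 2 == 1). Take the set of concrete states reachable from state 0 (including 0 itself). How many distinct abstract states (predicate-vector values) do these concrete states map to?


BFS from 0:
Concrete reachable: {0, 2, 3, 4, 10, 11, 12, 13}
Abstract via predicates (bit_3(s)==1), (s mod 2 == 1):
  (0,0) <- {0, 2, 4}
  (0,1) <- {3}
  (1,0) <- {10, 12}
  (1,1) <- {11, 13}
Distinct abstract states = 4

4


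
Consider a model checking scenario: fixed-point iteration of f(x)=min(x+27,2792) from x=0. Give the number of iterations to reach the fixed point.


Step 1: x=0, cap=2792, increment=27
Step 2: x grows by 27 each step until capped at 2792; fixed point is x=2792
Step 3: iterations = ceil(2792/27) = 104

104


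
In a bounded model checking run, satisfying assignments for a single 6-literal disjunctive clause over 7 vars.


Step 1: Total=2^7=128
Step 2: Unsat when all 6 false: 2^1=2
Step 3: Sat=128-2=126

126


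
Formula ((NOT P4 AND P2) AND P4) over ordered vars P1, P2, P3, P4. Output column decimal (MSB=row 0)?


Formula: ((NOT P4 AND P2) AND P4) over P1, P2, P3, P4 (16 rows)
Evaluate each row (bits = P1,P2,P3,P4, MSB first):
  row 0 [0000]: ((NOT 0 AND 0) AND 0) -> 0
  row 1 [0001]: ((NOT 1 AND 0) AND 1) -> 0
  row 2 [0010]: ((NOT 0 AND 0) AND 0) -> 0
  row 3 [0011]: ((NOT 1 AND 0) AND 1) -> 0
  row 4 [0100]: ((NOT 0 AND 1) AND 0) -> 0
  row 5 [0101]: ((NOT 1 AND 1) AND 1) -> 0
  row 6 [0110]: ((NOT 0 AND 1) AND 0) -> 0
  row 7 [0111]: ((NOT 1 AND 1) AND 1) -> 0
  row 8 [1000]: ((NOT 0 AND 0) AND 0) -> 0
  row 9 [1001]: ((NOT 1 AND 0) AND 1) -> 0
  row 10 [1010]: ((NOT 0 AND 0) AND 0) -> 0
  row 11 [1011]: ((NOT 1 AND 0) AND 1) -> 0
  row 12 [1100]: ((NOT 0 AND 1) AND 0) -> 0
  row 13 [1101]: ((NOT 1 AND 1) AND 1) -> 0
  row 14 [1110]: ((NOT 0 AND 1) AND 0) -> 0
  row 15 [1111]: ((NOT 1 AND 1) AND 1) -> 0
Full result column, 4 rows per line (P1,P2 fixed per line; P3,P4 runs 00..11 left to right):
  rows 0-3 [P1,P2=00]: 0000  = hex 0
  rows 4-7 [P1,P2=01]: 0000  = hex 0
  rows 8-11 [P1,P2=10]: 0000  = hex 0
  rows 12-15 [P1,P2=11]: 0000  = hex 0
Output column (row 0 .. row 15) = 0000000000000000
Output column grouped in 4s = 0000 0000 0000 0000 = 0x0000
Convert to decimal digit by digit (value = value*16 + digit):
  0 -> 0
  0*16 + 0 = 0
  0*16 + 0 = 0
  0*16 + 0 = 0
Decimal = 0

0


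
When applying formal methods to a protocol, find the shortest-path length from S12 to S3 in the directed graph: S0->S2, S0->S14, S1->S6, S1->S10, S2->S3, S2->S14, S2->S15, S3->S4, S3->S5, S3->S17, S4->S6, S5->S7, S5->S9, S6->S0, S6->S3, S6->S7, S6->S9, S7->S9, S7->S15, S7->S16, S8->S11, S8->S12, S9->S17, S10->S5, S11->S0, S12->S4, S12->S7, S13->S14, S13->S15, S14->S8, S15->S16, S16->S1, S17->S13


BFS layer-by-layer from S12:
  dist 0: {S12}
  dist 1: {S4, S7}
  dist 2: {S6, S9, S15, S16}
  dist 3: {S0, S1, S3, S17}
  -> S3 reached at distance 3
Shortest path length = 3

3


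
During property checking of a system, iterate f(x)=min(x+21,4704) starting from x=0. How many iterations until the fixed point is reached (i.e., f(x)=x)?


Step 1: x=0, cap=4704, increment=21
Step 2: x grows by 21 each step until capped at 4704; fixed point is x=4704
Step 3: iterations = ceil(4704/21) = 224

224


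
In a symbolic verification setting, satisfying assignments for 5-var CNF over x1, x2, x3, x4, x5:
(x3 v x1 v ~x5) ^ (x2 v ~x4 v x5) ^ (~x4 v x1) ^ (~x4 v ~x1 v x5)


CNF with 4 clauses over 5 vars (32 assignments).
An assignment satisfies CNF iff every clause has >=1 true literal.
Check each row (bits = x1,x2,x3,x4,x5; clause T/F shown):
  row 0 [00000]: clauses=TTTT -> 1
  row 1 [00001]: clauses=FTTT -> 0
  row 2 [00010]: clauses=TFFT -> 0
  row 3 [00011]: clauses=FTFT -> 0
  row 4 [00100]: clauses=TTTT -> 1
  row 5 [00101]: clauses=TTTT -> 1
  row 6 [00110]: clauses=TFFT -> 0
  row 7 [00111]: clauses=TTFT -> 0
  row 8 [01000]: clauses=TTTT -> 1
  row 9 [01001]: clauses=FTTT -> 0
  row 10 [01010]: clauses=TTFT -> 0
  row 11 [01011]: clauses=FTFT -> 0
  row 12 [01100]: clauses=TTTT -> 1
  row 13 [01101]: clauses=TTTT -> 1
  row 14 [01110]: clauses=TTFT -> 0
  row 15 [01111]: clauses=TTFT -> 0
  row 16 [10000]: clauses=TTTT -> 1
  row 17 [10001]: clauses=TTTT -> 1
  row 18 [10010]: clauses=TFTF -> 0
  row 19 [10011]: clauses=TTTT -> 1
  row 20 [10100]: clauses=TTTT -> 1
  row 21 [10101]: clauses=TTTT -> 1
  row 22 [10110]: clauses=TFTF -> 0
  row 23 [10111]: clauses=TTTT -> 1
  row 24 [11000]: clauses=TTTT -> 1
  row 25 [11001]: clauses=TTTT -> 1
  row 26 [11010]: clauses=TTTF -> 0
  row 27 [11011]: clauses=TTTT -> 1
  row 28 [11100]: clauses=TTTT -> 1
  row 29 [11101]: clauses=TTTT -> 1
  row 30 [11110]: clauses=TTTF -> 0
  row 31 [11111]: clauses=TTTT -> 1
Full result column, 8 rows per line (x1,x2 fixed per line; x3,x4,x5 runs 000..111 left to right):
  rows 0-7 [x1,x2=00]: 10001100  (ones: 3)
  rows 8-15 [x1,x2=01]: 10001100  (ones: 3)
  rows 16-23 [x1,x2=10]: 11011101  (ones: 6)
  rows 24-31 [x1,x2=11]: 11011101  (ones: 6)
Satisfying assignments = 3+3+6+6 = 18

18


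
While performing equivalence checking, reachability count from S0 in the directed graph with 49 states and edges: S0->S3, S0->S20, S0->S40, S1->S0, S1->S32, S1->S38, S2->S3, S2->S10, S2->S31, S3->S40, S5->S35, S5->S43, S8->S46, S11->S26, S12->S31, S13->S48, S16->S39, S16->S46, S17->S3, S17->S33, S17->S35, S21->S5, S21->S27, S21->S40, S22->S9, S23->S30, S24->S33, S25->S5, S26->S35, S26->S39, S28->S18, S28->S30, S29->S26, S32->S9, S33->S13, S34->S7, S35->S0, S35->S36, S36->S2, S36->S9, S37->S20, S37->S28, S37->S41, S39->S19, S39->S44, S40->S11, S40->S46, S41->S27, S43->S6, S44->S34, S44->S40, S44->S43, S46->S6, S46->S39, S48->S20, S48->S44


BFS from S0:
  layer 0: {S0}
  layer 1: {S3, S20, S40}
  layer 2: {S11, S46}
  layer 3: {S6, S26, S39}
  layer 4: {S19, S35, S44}
  layer 5: {S34, S36, S43}
  layer 6: {S2, S7, S9}
  layer 7: {S10, S31}
Reachable set: {S0, S2, S3, S6, S7, S9, S10, S11, S19, S20, S26, S31, S34, S35, S36, S39, S40, S43, S44, S46}
Count = 20

20


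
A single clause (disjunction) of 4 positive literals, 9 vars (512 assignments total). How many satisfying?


Step 1: Total=2^9=512
Step 2: Unsat when all 4 false: 2^5=32
Step 3: Sat=512-32=480

480


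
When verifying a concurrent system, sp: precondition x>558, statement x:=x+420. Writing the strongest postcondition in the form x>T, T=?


Formula: sp(P, x:=E) = exists old_x. (x = E[old_x/x]) AND P[old_x/x] (old_x is the value of x before the assignment; eliminate old_x by solving x = E[old_x/x] for old_x)
Step 1: Precondition P: x>558, i.e. old_x > 558
Step 2: Assignment gives x = old_x + 420, so old_x = x - 420
Step 3: Substitute into P: x - 420 > 558
Step 4: Simplify: x > 558+420 = 978

978


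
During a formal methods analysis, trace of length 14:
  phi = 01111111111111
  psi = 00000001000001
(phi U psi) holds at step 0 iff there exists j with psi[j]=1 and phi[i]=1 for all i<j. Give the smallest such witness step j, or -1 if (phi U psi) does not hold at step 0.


(phi U psi) at 0: need smallest j with psi[j]=1 and phi[i]=1 for all i in [0,j).
Scan from step 0:
  step 0: phi=0 -> phi-prefix broken from here
  step 7: psi=1 but phi already failed -> not a witness
  step 13: psi=1 but phi already failed -> not a witness
  end of trace: no witness -> -1
Witness step = -1

-1


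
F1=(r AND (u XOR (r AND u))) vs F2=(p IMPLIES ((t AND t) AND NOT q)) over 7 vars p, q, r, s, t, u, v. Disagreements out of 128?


F1 = (r AND (u XOR (r AND u)))
F2 = (p IMPLIES ((t AND t) AND NOT q))
Evaluate both on each of 128 rows (bits = p,q,r,s,t,u,v):
  row 0 [0000000]: F1=0 F2=1 (differ) -> 1
  row 1 [0000001]: F1=0 F2=1 (differ) -> 1
  row 2 [0000010]: F1=0 F2=1 (differ) -> 1
  row 3 [0000011]: F1=0 F2=1 (differ) -> 1
  row 4 [0000100]: F1=0 F2=1 (differ) -> 1
  (every remaining row is evaluated the same way; all 128 results are listed next)
Full result column, 8 rows per line (p,q,r,s fixed per line; t,u,v runs 000..111 left to right):
  rows 0-7 [p,q,r,s=0000]: 11111111  (ones: 8)
  rows 8-15 [p,q,r,s=0001]: 11111111  (ones: 8)
  rows 16-23 [p,q,r,s=0010]: 11111111  (ones: 8)
  rows 24-31 [p,q,r,s=0011]: 11111111  (ones: 8)
  rows 32-39 [p,q,r,s=0100]: 11111111  (ones: 8)
  rows 40-47 [p,q,r,s=0101]: 11111111  (ones: 8)
  rows 48-55 [p,q,r,s=0110]: 11111111  (ones: 8)
  rows 56-63 [p,q,r,s=0111]: 11111111  (ones: 8)
  rows 64-71 [p,q,r,s=1000]: 00001111  (ones: 4)
  rows 72-79 [p,q,r,s=1001]: 00001111  (ones: 4)
  rows 80-87 [p,q,r,s=1010]: 00001111  (ones: 4)
  rows 88-95 [p,q,r,s=1011]: 00001111  (ones: 4)
  rows 96-103 [p,q,r,s=1100]: 00000000  (ones: 0)
  rows 104-111 [p,q,r,s=1101]: 00000000  (ones: 0)
  rows 112-119 [p,q,r,s=1110]: 00000000  (ones: 0)
  rows 120-127 [p,q,r,s=1111]: 00000000  (ones: 0)
Disagreements = 8+8+8+8+8+8+8+8+4+4+4+4+0+0+0+0 = 80

80


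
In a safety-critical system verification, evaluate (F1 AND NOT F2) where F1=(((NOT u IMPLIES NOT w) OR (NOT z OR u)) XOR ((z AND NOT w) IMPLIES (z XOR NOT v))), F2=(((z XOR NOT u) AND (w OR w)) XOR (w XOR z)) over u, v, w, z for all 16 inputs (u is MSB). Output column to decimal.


F1 = (((NOT u IMPLIES NOT w) OR (NOT z OR u)) XOR ((z AND NOT w) IMPLIES (z XOR NOT v)))
F2 = (((z XOR NOT u) AND (w OR w)) XOR (w XOR z))
Counterexample to F1=>F2 is where F1=1 and F2=0.
Evaluate each row (bits = u,v,w,z, MSB first):
  row 0 [0000]: F1=0 F2=0 -> F1&~F2 -> 0
  row 1 [0001]: F1=1 F2=1 -> F1&~F2 -> 0
  row 2 [0010]: F1=0 F2=0 -> F1&~F2 -> 0
  row 3 [0011]: F1=1 F2=0 -> F1&~F2 -> 1
  row 4 [0100]: F1=0 F2=0 -> F1&~F2 -> 0
  row 5 [0101]: F1=0 F2=1 -> F1&~F2 -> 0
  row 6 [0110]: F1=0 F2=0 -> F1&~F2 -> 0
  row 7 [0111]: F1=1 F2=0 -> F1&~F2 -> 1
  row 8 [1000]: F1=0 F2=0 -> F1&~F2 -> 0
  row 9 [1001]: F1=1 F2=1 -> F1&~F2 -> 0
  row 10 [1010]: F1=0 F2=1 -> F1&~F2 -> 0
  row 11 [1011]: F1=0 F2=1 -> F1&~F2 -> 0
  row 12 [1100]: F1=0 F2=0 -> F1&~F2 -> 0
  row 13 [1101]: F1=0 F2=1 -> F1&~F2 -> 0
  row 14 [1110]: F1=0 F2=1 -> F1&~F2 -> 0
  row 15 [1111]: F1=0 F2=1 -> F1&~F2 -> 0
Full result column, 4 rows per line (u,v fixed per line; w,z runs 00..11 left to right):
  rows 0-3 [u,v=00]: 0001  = hex 1
  rows 4-7 [u,v=01]: 0001  = hex 1
  rows 8-11 [u,v=10]: 0000  = hex 0
  rows 12-15 [u,v=11]: 0000  = hex 0
Counterexample vector (row 0 .. row 15) = 0001000100000000
Output column grouped in 4s = 0001 0001 0000 0000 = 0x1100
Convert to decimal digit by digit (value = value*16 + digit):
  1 -> 1
  1*16 + 1 = 17
  17*16 + 0 = 272
  272*16 + 0 = 4352
Decimal = 4352

4352


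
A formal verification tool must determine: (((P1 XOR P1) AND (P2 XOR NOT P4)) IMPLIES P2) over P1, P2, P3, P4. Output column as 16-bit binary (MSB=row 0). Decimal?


Formula: (((P1 XOR P1) AND (P2 XOR NOT P4)) IMPLIES P2) over P1, P2, P3, P4 (16 rows)
Evaluate each row (bits = P1,P2,P3,P4, MSB first):
  row 0 [0000]: (((0 XOR 0) AND (0 XOR NOT 0)) IMPLIES 0) -> 1
  row 1 [0001]: (((0 XOR 0) AND (0 XOR NOT 1)) IMPLIES 0) -> 1
  row 2 [0010]: (((0 XOR 0) AND (0 XOR NOT 0)) IMPLIES 0) -> 1
  row 3 [0011]: (((0 XOR 0) AND (0 XOR NOT 1)) IMPLIES 0) -> 1
  row 4 [0100]: (((0 XOR 0) AND (1 XOR NOT 0)) IMPLIES 1) -> 1
  row 5 [0101]: (((0 XOR 0) AND (1 XOR NOT 1)) IMPLIES 1) -> 1
  row 6 [0110]: (((0 XOR 0) AND (1 XOR NOT 0)) IMPLIES 1) -> 1
  row 7 [0111]: (((0 XOR 0) AND (1 XOR NOT 1)) IMPLIES 1) -> 1
  row 8 [1000]: (((1 XOR 1) AND (0 XOR NOT 0)) IMPLIES 0) -> 1
  row 9 [1001]: (((1 XOR 1) AND (0 XOR NOT 1)) IMPLIES 0) -> 1
  row 10 [1010]: (((1 XOR 1) AND (0 XOR NOT 0)) IMPLIES 0) -> 1
  row 11 [1011]: (((1 XOR 1) AND (0 XOR NOT 1)) IMPLIES 0) -> 1
  row 12 [1100]: (((1 XOR 1) AND (1 XOR NOT 0)) IMPLIES 1) -> 1
  row 13 [1101]: (((1 XOR 1) AND (1 XOR NOT 1)) IMPLIES 1) -> 1
  row 14 [1110]: (((1 XOR 1) AND (1 XOR NOT 0)) IMPLIES 1) -> 1
  row 15 [1111]: (((1 XOR 1) AND (1 XOR NOT 1)) IMPLIES 1) -> 1
Full result column, 4 rows per line (P1,P2 fixed per line; P3,P4 runs 00..11 left to right):
  rows 0-3 [P1,P2=00]: 1111  = hex F
  rows 4-7 [P1,P2=01]: 1111  = hex F
  rows 8-11 [P1,P2=10]: 1111  = hex F
  rows 12-15 [P1,P2=11]: 1111  = hex F
Output column (row 0 .. row 15) = 1111111111111111
Output column grouped in 4s = 1111 1111 1111 1111 = 0xFFFF
Convert to decimal digit by digit (value = value*16 + digit):
  F -> 15
  15*16 + 15 (F) = 255
  255*16 + 15 (F) = 4095
  4095*16 + 15 (F) = 65535
Decimal = 65535

65535


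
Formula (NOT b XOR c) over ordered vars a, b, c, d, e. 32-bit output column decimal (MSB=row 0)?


Formula: (NOT b XOR c) over a, b, c, d, e (32 rows)
Evaluate each row (bits = a,b,c,d,e, MSB first):
  row 0 [00000]: (NOT 0 XOR 0) -> 1
  row 1 [00001]: (NOT 0 XOR 0) -> 1
  row 2 [00010]: (NOT 0 XOR 0) -> 1
  row 3 [00011]: (NOT 0 XOR 0) -> 1
  row 4 [00100]: (NOT 0 XOR 1) -> 0
  row 5 [00101]: (NOT 0 XOR 1) -> 0
  row 6 [00110]: (NOT 0 XOR 1) -> 0
  row 7 [00111]: (NOT 0 XOR 1) -> 0
  row 8 [01000]: (NOT 1 XOR 0) -> 0
  row 9 [01001]: (NOT 1 XOR 0) -> 0
  row 10 [01010]: (NOT 1 XOR 0) -> 0
  row 11 [01011]: (NOT 1 XOR 0) -> 0
  row 12 [01100]: (NOT 1 XOR 1) -> 1
  row 13 [01101]: (NOT 1 XOR 1) -> 1
  row 14 [01110]: (NOT 1 XOR 1) -> 1
  row 15 [01111]: (NOT 1 XOR 1) -> 1
  row 16 [10000]: (NOT 0 XOR 0) -> 1
  row 17 [10001]: (NOT 0 XOR 0) -> 1
  row 18 [10010]: (NOT 0 XOR 0) -> 1
  row 19 [10011]: (NOT 0 XOR 0) -> 1
  row 20 [10100]: (NOT 0 XOR 1) -> 0
  row 21 [10101]: (NOT 0 XOR 1) -> 0
  row 22 [10110]: (NOT 0 XOR 1) -> 0
  row 23 [10111]: (NOT 0 XOR 1) -> 0
  row 24 [11000]: (NOT 1 XOR 0) -> 0
  row 25 [11001]: (NOT 1 XOR 0) -> 0
  row 26 [11010]: (NOT 1 XOR 0) -> 0
  row 27 [11011]: (NOT 1 XOR 0) -> 0
  row 28 [11100]: (NOT 1 XOR 1) -> 1
  row 29 [11101]: (NOT 1 XOR 1) -> 1
  row 30 [11110]: (NOT 1 XOR 1) -> 1
  row 31 [11111]: (NOT 1 XOR 1) -> 1
Full result column, 4 rows per line (a,b,c fixed per line; d,e runs 00..11 left to right):
  rows 0-3 [a,b,c=000]: 1111  = hex F
  rows 4-7 [a,b,c=001]: 0000  = hex 0
  rows 8-11 [a,b,c=010]: 0000  = hex 0
  rows 12-15 [a,b,c=011]: 1111  = hex F
  rows 16-19 [a,b,c=100]: 1111  = hex F
  rows 20-23 [a,b,c=101]: 0000  = hex 0
  rows 24-27 [a,b,c=110]: 0000  = hex 0
  rows 28-31 [a,b,c=111]: 1111  = hex F
Output column (row 0 .. row 31) = 11110000000011111111000000001111
Output column grouped in 4s = 1111 0000 0000 1111 1111 0000 0000 1111 = 0xF00FF00F
Convert to decimal digit by digit (value = value*16 + digit):
  F -> 15
  15*16 + 0 = 240
  240*16 + 0 = 3840
  3840*16 + 15 (F) = 61455
  61455*16 + 15 (F) = 983295
  983295*16 + 0 = 15732720
  15732720*16 + 0 = 251723520
  251723520*16 + 15 (F) = 4027576335
Decimal = 4027576335

4027576335


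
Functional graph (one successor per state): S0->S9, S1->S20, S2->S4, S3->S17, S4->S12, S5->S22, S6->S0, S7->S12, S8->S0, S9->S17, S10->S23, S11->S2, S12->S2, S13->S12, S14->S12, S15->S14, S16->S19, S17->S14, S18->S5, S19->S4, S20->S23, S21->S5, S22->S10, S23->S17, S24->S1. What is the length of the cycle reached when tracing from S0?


Trace from S0 until a state repeats:
  S0 -> S9 -> S17 -> S14 -> S12 -> S2 -> S4 -> S12
S12 first seen at step 4, revisited at step 7.
Cycle length = 7 - 4 = 3

3


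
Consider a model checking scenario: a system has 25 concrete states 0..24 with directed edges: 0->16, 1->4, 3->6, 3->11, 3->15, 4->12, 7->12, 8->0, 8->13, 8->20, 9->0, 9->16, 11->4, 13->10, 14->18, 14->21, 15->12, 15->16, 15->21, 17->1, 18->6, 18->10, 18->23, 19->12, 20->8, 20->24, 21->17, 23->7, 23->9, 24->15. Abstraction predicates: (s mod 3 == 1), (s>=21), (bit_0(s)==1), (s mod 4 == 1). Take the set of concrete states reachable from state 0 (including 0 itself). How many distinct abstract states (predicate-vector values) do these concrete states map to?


BFS from 0:
Concrete reachable: {0, 16}
Abstract via predicates (s mod 3 == 1), (s>=21), (bit_0(s)==1), (s mod 4 == 1):
  (0,0,0,0) <- {0}
  (1,0,0,0) <- {16}
Distinct abstract states = 2

2


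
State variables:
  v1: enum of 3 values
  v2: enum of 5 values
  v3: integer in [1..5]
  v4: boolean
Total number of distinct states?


State space = product of domain sizes of all variables.
Domain sizes:
  v1 (enum of 3 values): 3
  v2 (enum of 5 values): 5
  v3 (integer in [1..5]): 5
  v4 (boolean): 2
Product = 3 * 5 * 5 * 2 = 150

150


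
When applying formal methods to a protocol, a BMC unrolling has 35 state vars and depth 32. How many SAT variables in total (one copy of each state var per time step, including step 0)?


BMC unrolls to depth k, creating one copy of each state var for steps 0..k.
Step count = 32 + 1 = 33 (steps 0 through 32)
Vars per step = 35
Total = 35 * 33 = 1155

1155


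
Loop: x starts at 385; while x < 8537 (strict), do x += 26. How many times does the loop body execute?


Step 1: x goes from 385 toward 8537 by 26; the body runs while x<8537, so iterations = ceil((bound-start)/step)
Step 2: Distance=8152
Step 3: ceil(8152/26)=314

314


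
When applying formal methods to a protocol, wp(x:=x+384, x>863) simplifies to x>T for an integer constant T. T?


Formula: wp(x:=E, P) = P[E/x] (substitute E for x in postcondition)
Step 1: Postcondition: x>863
Step 2: Substitute x+384 for x: x+384>863
Step 3: Solve for x: x > 863-384 = 479

479


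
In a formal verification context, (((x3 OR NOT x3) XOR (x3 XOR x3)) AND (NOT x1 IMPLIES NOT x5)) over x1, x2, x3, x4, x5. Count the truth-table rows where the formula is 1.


Formula: (((x3 OR NOT x3) XOR (x3 XOR x3)) AND (NOT x1 IMPLIES NOT x5)) over 5 vars (32 rows)
Evaluate each row (x1, x2, x3, x4, x5 as bits, MSB first):
  row 0 [00000]: (((0 OR NOT 0) XOR (0 XOR 0)) AND (NOT 0 IMPLIES NOT 0)) -> 1
  row 1 [00001]: (((0 OR NOT 0) XOR (0 XOR 0)) AND (NOT 0 IMPLIES NOT 1)) -> 0
  row 2 [00010]: (((0 OR NOT 0) XOR (0 XOR 0)) AND (NOT 0 IMPLIES NOT 0)) -> 1
  row 3 [00011]: (((0 OR NOT 0) XOR (0 XOR 0)) AND (NOT 0 IMPLIES NOT 1)) -> 0
  row 4 [00100]: (((1 OR NOT 1) XOR (1 XOR 1)) AND (NOT 0 IMPLIES NOT 0)) -> 1
  row 5 [00101]: (((1 OR NOT 1) XOR (1 XOR 1)) AND (NOT 0 IMPLIES NOT 1)) -> 0
  row 6 [00110]: (((1 OR NOT 1) XOR (1 XOR 1)) AND (NOT 0 IMPLIES NOT 0)) -> 1
  row 7 [00111]: (((1 OR NOT 1) XOR (1 XOR 1)) AND (NOT 0 IMPLIES NOT 1)) -> 0
  row 8 [01000]: (((0 OR NOT 0) XOR (0 XOR 0)) AND (NOT 0 IMPLIES NOT 0)) -> 1
  row 9 [01001]: (((0 OR NOT 0) XOR (0 XOR 0)) AND (NOT 0 IMPLIES NOT 1)) -> 0
  row 10 [01010]: (((0 OR NOT 0) XOR (0 XOR 0)) AND (NOT 0 IMPLIES NOT 0)) -> 1
  row 11 [01011]: (((0 OR NOT 0) XOR (0 XOR 0)) AND (NOT 0 IMPLIES NOT 1)) -> 0
  row 12 [01100]: (((1 OR NOT 1) XOR (1 XOR 1)) AND (NOT 0 IMPLIES NOT 0)) -> 1
  row 13 [01101]: (((1 OR NOT 1) XOR (1 XOR 1)) AND (NOT 0 IMPLIES NOT 1)) -> 0
  row 14 [01110]: (((1 OR NOT 1) XOR (1 XOR 1)) AND (NOT 0 IMPLIES NOT 0)) -> 1
  row 15 [01111]: (((1 OR NOT 1) XOR (1 XOR 1)) AND (NOT 0 IMPLIES NOT 1)) -> 0
  row 16 [10000]: (((0 OR NOT 0) XOR (0 XOR 0)) AND (NOT 1 IMPLIES NOT 0)) -> 1
  row 17 [10001]: (((0 OR NOT 0) XOR (0 XOR 0)) AND (NOT 1 IMPLIES NOT 1)) -> 1
  row 18 [10010]: (((0 OR NOT 0) XOR (0 XOR 0)) AND (NOT 1 IMPLIES NOT 0)) -> 1
  row 19 [10011]: (((0 OR NOT 0) XOR (0 XOR 0)) AND (NOT 1 IMPLIES NOT 1)) -> 1
  row 20 [10100]: (((1 OR NOT 1) XOR (1 XOR 1)) AND (NOT 1 IMPLIES NOT 0)) -> 1
  row 21 [10101]: (((1 OR NOT 1) XOR (1 XOR 1)) AND (NOT 1 IMPLIES NOT 1)) -> 1
  row 22 [10110]: (((1 OR NOT 1) XOR (1 XOR 1)) AND (NOT 1 IMPLIES NOT 0)) -> 1
  row 23 [10111]: (((1 OR NOT 1) XOR (1 XOR 1)) AND (NOT 1 IMPLIES NOT 1)) -> 1
  row 24 [11000]: (((0 OR NOT 0) XOR (0 XOR 0)) AND (NOT 1 IMPLIES NOT 0)) -> 1
  row 25 [11001]: (((0 OR NOT 0) XOR (0 XOR 0)) AND (NOT 1 IMPLIES NOT 1)) -> 1
  row 26 [11010]: (((0 OR NOT 0) XOR (0 XOR 0)) AND (NOT 1 IMPLIES NOT 0)) -> 1
  row 27 [11011]: (((0 OR NOT 0) XOR (0 XOR 0)) AND (NOT 1 IMPLIES NOT 1)) -> 1
  row 28 [11100]: (((1 OR NOT 1) XOR (1 XOR 1)) AND (NOT 1 IMPLIES NOT 0)) -> 1
  row 29 [11101]: (((1 OR NOT 1) XOR (1 XOR 1)) AND (NOT 1 IMPLIES NOT 1)) -> 1
  row 30 [11110]: (((1 OR NOT 1) XOR (1 XOR 1)) AND (NOT 1 IMPLIES NOT 0)) -> 1
  row 31 [11111]: (((1 OR NOT 1) XOR (1 XOR 1)) AND (NOT 1 IMPLIES NOT 1)) -> 1
Full result column, 8 rows per line (x1,x2 fixed per line; x3,x4,x5 runs 000..111 left to right):
  rows 0-7 [x1,x2=00]: 10101010  (ones: 4)
  rows 8-15 [x1,x2=01]: 10101010  (ones: 4)
  rows 16-23 [x1,x2=10]: 11111111  (ones: 8)
  rows 24-31 [x1,x2=11]: 11111111  (ones: 8)
Count of 1-rows = 4+4+8+8 = 24

24


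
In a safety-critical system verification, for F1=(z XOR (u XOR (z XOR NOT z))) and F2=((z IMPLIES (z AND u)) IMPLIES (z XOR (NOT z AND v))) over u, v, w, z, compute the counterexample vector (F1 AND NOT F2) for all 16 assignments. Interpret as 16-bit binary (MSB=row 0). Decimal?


F1 = (z XOR (u XOR (z XOR NOT z)))
F2 = ((z IMPLIES (z AND u)) IMPLIES (z XOR (NOT z AND v)))
Counterexample to F1=>F2 is where F1=1 and F2=0.
Evaluate each row (bits = u,v,w,z, MSB first):
  row 0 [0000]: F1=1 F2=0 -> F1&~F2 -> 1
  row 1 [0001]: F1=0 F2=1 -> F1&~F2 -> 0
  row 2 [0010]: F1=1 F2=0 -> F1&~F2 -> 1
  row 3 [0011]: F1=0 F2=1 -> F1&~F2 -> 0
  row 4 [0100]: F1=1 F2=1 -> F1&~F2 -> 0
  row 5 [0101]: F1=0 F2=1 -> F1&~F2 -> 0
  row 6 [0110]: F1=1 F2=1 -> F1&~F2 -> 0
  row 7 [0111]: F1=0 F2=1 -> F1&~F2 -> 0
  row 8 [1000]: F1=0 F2=0 -> F1&~F2 -> 0
  row 9 [1001]: F1=1 F2=1 -> F1&~F2 -> 0
  row 10 [1010]: F1=0 F2=0 -> F1&~F2 -> 0
  row 11 [1011]: F1=1 F2=1 -> F1&~F2 -> 0
  row 12 [1100]: F1=0 F2=1 -> F1&~F2 -> 0
  row 13 [1101]: F1=1 F2=1 -> F1&~F2 -> 0
  row 14 [1110]: F1=0 F2=1 -> F1&~F2 -> 0
  row 15 [1111]: F1=1 F2=1 -> F1&~F2 -> 0
Full result column, 4 rows per line (u,v fixed per line; w,z runs 00..11 left to right):
  rows 0-3 [u,v=00]: 1010  = hex A
  rows 4-7 [u,v=01]: 0000  = hex 0
  rows 8-11 [u,v=10]: 0000  = hex 0
  rows 12-15 [u,v=11]: 0000  = hex 0
Counterexample vector (row 0 .. row 15) = 1010000000000000
Output column grouped in 4s = 1010 0000 0000 0000 = 0xA000
Convert to decimal digit by digit (value = value*16 + digit):
  A -> 10
  10*16 + 0 = 160
  160*16 + 0 = 2560
  2560*16 + 0 = 40960
Decimal = 40960

40960


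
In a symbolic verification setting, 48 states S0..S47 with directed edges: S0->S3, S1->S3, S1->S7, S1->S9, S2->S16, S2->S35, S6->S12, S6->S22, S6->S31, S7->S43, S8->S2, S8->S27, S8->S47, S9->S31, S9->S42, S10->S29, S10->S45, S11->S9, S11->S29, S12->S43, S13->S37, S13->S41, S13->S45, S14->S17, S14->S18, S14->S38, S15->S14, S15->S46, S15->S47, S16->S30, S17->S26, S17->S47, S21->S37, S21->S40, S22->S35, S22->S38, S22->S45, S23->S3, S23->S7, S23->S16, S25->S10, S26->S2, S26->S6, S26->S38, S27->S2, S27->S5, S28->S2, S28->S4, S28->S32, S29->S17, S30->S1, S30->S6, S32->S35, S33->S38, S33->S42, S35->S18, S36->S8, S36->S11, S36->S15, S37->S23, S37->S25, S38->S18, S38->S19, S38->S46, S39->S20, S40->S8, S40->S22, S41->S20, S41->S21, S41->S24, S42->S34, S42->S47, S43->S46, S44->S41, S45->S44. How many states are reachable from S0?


BFS from S0:
  layer 0: {S0}
  layer 1: {S3}
Reachable set: {S0, S3}
Count = 2

2


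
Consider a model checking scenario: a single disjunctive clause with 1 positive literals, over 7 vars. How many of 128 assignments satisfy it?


Step 1: Total=2^7=128
Step 2: Unsat when all 1 false: 2^6=64
Step 3: Sat=128-64=64

64


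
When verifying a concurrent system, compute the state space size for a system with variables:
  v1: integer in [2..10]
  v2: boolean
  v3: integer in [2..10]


State space = product of domain sizes of all variables.
Domain sizes:
  v1 (integer in [2..10]): 9
  v2 (boolean): 2
  v3 (integer in [2..10]): 9
Product = 9 * 2 * 9 = 162

162


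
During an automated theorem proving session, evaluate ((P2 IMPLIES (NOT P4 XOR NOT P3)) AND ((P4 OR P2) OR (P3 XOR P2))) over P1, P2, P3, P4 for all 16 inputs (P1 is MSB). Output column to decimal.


Formula: ((P2 IMPLIES (NOT P4 XOR NOT P3)) AND ((P4 OR P2) OR (P3 XOR P2))) over P1, P2, P3, P4 (16 rows)
Evaluate each row (bits = P1,P2,P3,P4, MSB first):
  row 0 [0000]: ((0 IMPLIES (NOT 0 XOR NOT 0)) AND ((0 OR 0) OR (0 XOR 0))) -> 0
  row 1 [0001]: ((0 IMPLIES (NOT 1 XOR NOT 0)) AND ((1 OR 0) OR (0 XOR 0))) -> 1
  row 2 [0010]: ((0 IMPLIES (NOT 0 XOR NOT 1)) AND ((0 OR 0) OR (1 XOR 0))) -> 1
  row 3 [0011]: ((0 IMPLIES (NOT 1 XOR NOT 1)) AND ((1 OR 0) OR (1 XOR 0))) -> 1
  row 4 [0100]: ((1 IMPLIES (NOT 0 XOR NOT 0)) AND ((0 OR 1) OR (0 XOR 1))) -> 0
  row 5 [0101]: ((1 IMPLIES (NOT 1 XOR NOT 0)) AND ((1 OR 1) OR (0 XOR 1))) -> 1
  row 6 [0110]: ((1 IMPLIES (NOT 0 XOR NOT 1)) AND ((0 OR 1) OR (1 XOR 1))) -> 1
  row 7 [0111]: ((1 IMPLIES (NOT 1 XOR NOT 1)) AND ((1 OR 1) OR (1 XOR 1))) -> 0
  row 8 [1000]: ((0 IMPLIES (NOT 0 XOR NOT 0)) AND ((0 OR 0) OR (0 XOR 0))) -> 0
  row 9 [1001]: ((0 IMPLIES (NOT 1 XOR NOT 0)) AND ((1 OR 0) OR (0 XOR 0))) -> 1
  row 10 [1010]: ((0 IMPLIES (NOT 0 XOR NOT 1)) AND ((0 OR 0) OR (1 XOR 0))) -> 1
  row 11 [1011]: ((0 IMPLIES (NOT 1 XOR NOT 1)) AND ((1 OR 0) OR (1 XOR 0))) -> 1
  row 12 [1100]: ((1 IMPLIES (NOT 0 XOR NOT 0)) AND ((0 OR 1) OR (0 XOR 1))) -> 0
  row 13 [1101]: ((1 IMPLIES (NOT 1 XOR NOT 0)) AND ((1 OR 1) OR (0 XOR 1))) -> 1
  row 14 [1110]: ((1 IMPLIES (NOT 0 XOR NOT 1)) AND ((0 OR 1) OR (1 XOR 1))) -> 1
  row 15 [1111]: ((1 IMPLIES (NOT 1 XOR NOT 1)) AND ((1 OR 1) OR (1 XOR 1))) -> 0
Full result column, 4 rows per line (P1,P2 fixed per line; P3,P4 runs 00..11 left to right):
  rows 0-3 [P1,P2=00]: 0111  = hex 7
  rows 4-7 [P1,P2=01]: 0110  = hex 6
  rows 8-11 [P1,P2=10]: 0111  = hex 7
  rows 12-15 [P1,P2=11]: 0110  = hex 6
Output column (row 0 .. row 15) = 0111011001110110
Output column grouped in 4s = 0111 0110 0111 0110 = 0x7676
Convert to decimal digit by digit (value = value*16 + digit):
  7 -> 7
  7*16 + 6 = 118
  118*16 + 7 = 1895
  1895*16 + 6 = 30326
Decimal = 30326

30326


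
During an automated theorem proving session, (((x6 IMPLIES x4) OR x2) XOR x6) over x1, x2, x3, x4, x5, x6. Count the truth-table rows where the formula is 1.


Formula: (((x6 IMPLIES x4) OR x2) XOR x6) over 6 vars (64 rows)
Evaluate each row (x1, x2, x3, x4, x5, x6 as bits, MSB first):
  row 0 [000000]: (((0 IMPLIES 0) OR 0) XOR 0) -> 1
  row 1 [000001]: (((1 IMPLIES 0) OR 0) XOR 1) -> 1
  row 2 [000010]: (((0 IMPLIES 0) OR 0) XOR 0) -> 1
  row 3 [000011]: (((1 IMPLIES 0) OR 0) XOR 1) -> 1
  row 4 [000100]: (((0 IMPLIES 1) OR 0) XOR 0) -> 1
  (every remaining row is evaluated the same way; all 64 results are listed next)
Full result column, 8 rows per line (x1,x2,x3 fixed per line; x4,x5,x6 runs 000..111 left to right):
  rows 0-7 [x1,x2,x3=000]: 11111010  (ones: 6)
  rows 8-15 [x1,x2,x3=001]: 11111010  (ones: 6)
  rows 16-23 [x1,x2,x3=010]: 10101010  (ones: 4)
  rows 24-31 [x1,x2,x3=011]: 10101010  (ones: 4)
  rows 32-39 [x1,x2,x3=100]: 11111010  (ones: 6)
  rows 40-47 [x1,x2,x3=101]: 11111010  (ones: 6)
  rows 48-55 [x1,x2,x3=110]: 10101010  (ones: 4)
  rows 56-63 [x1,x2,x3=111]: 10101010  (ones: 4)
Count of 1-rows = 6+6+4+4+6+6+4+4 = 40

40


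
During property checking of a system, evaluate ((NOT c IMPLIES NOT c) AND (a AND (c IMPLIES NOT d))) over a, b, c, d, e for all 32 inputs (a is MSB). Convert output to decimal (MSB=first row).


Formula: ((NOT c IMPLIES NOT c) AND (a AND (c IMPLIES NOT d))) over a, b, c, d, e (32 rows)
Evaluate each row (bits = a,b,c,d,e, MSB first):
  row 0 [00000]: ((NOT 0 IMPLIES NOT 0) AND (0 AND (0 IMPLIES NOT 0))) -> 0
  row 1 [00001]: ((NOT 0 IMPLIES NOT 0) AND (0 AND (0 IMPLIES NOT 0))) -> 0
  row 2 [00010]: ((NOT 0 IMPLIES NOT 0) AND (0 AND (0 IMPLIES NOT 1))) -> 0
  row 3 [00011]: ((NOT 0 IMPLIES NOT 0) AND (0 AND (0 IMPLIES NOT 1))) -> 0
  row 4 [00100]: ((NOT 1 IMPLIES NOT 1) AND (0 AND (1 IMPLIES NOT 0))) -> 0
  row 5 [00101]: ((NOT 1 IMPLIES NOT 1) AND (0 AND (1 IMPLIES NOT 0))) -> 0
  row 6 [00110]: ((NOT 1 IMPLIES NOT 1) AND (0 AND (1 IMPLIES NOT 1))) -> 0
  row 7 [00111]: ((NOT 1 IMPLIES NOT 1) AND (0 AND (1 IMPLIES NOT 1))) -> 0
  row 8 [01000]: ((NOT 0 IMPLIES NOT 0) AND (0 AND (0 IMPLIES NOT 0))) -> 0
  row 9 [01001]: ((NOT 0 IMPLIES NOT 0) AND (0 AND (0 IMPLIES NOT 0))) -> 0
  row 10 [01010]: ((NOT 0 IMPLIES NOT 0) AND (0 AND (0 IMPLIES NOT 1))) -> 0
  row 11 [01011]: ((NOT 0 IMPLIES NOT 0) AND (0 AND (0 IMPLIES NOT 1))) -> 0
  row 12 [01100]: ((NOT 1 IMPLIES NOT 1) AND (0 AND (1 IMPLIES NOT 0))) -> 0
  row 13 [01101]: ((NOT 1 IMPLIES NOT 1) AND (0 AND (1 IMPLIES NOT 0))) -> 0
  row 14 [01110]: ((NOT 1 IMPLIES NOT 1) AND (0 AND (1 IMPLIES NOT 1))) -> 0
  row 15 [01111]: ((NOT 1 IMPLIES NOT 1) AND (0 AND (1 IMPLIES NOT 1))) -> 0
  row 16 [10000]: ((NOT 0 IMPLIES NOT 0) AND (1 AND (0 IMPLIES NOT 0))) -> 1
  row 17 [10001]: ((NOT 0 IMPLIES NOT 0) AND (1 AND (0 IMPLIES NOT 0))) -> 1
  row 18 [10010]: ((NOT 0 IMPLIES NOT 0) AND (1 AND (0 IMPLIES NOT 1))) -> 1
  row 19 [10011]: ((NOT 0 IMPLIES NOT 0) AND (1 AND (0 IMPLIES NOT 1))) -> 1
  row 20 [10100]: ((NOT 1 IMPLIES NOT 1) AND (1 AND (1 IMPLIES NOT 0))) -> 1
  row 21 [10101]: ((NOT 1 IMPLIES NOT 1) AND (1 AND (1 IMPLIES NOT 0))) -> 1
  row 22 [10110]: ((NOT 1 IMPLIES NOT 1) AND (1 AND (1 IMPLIES NOT 1))) -> 0
  row 23 [10111]: ((NOT 1 IMPLIES NOT 1) AND (1 AND (1 IMPLIES NOT 1))) -> 0
  row 24 [11000]: ((NOT 0 IMPLIES NOT 0) AND (1 AND (0 IMPLIES NOT 0))) -> 1
  row 25 [11001]: ((NOT 0 IMPLIES NOT 0) AND (1 AND (0 IMPLIES NOT 0))) -> 1
  row 26 [11010]: ((NOT 0 IMPLIES NOT 0) AND (1 AND (0 IMPLIES NOT 1))) -> 1
  row 27 [11011]: ((NOT 0 IMPLIES NOT 0) AND (1 AND (0 IMPLIES NOT 1))) -> 1
  row 28 [11100]: ((NOT 1 IMPLIES NOT 1) AND (1 AND (1 IMPLIES NOT 0))) -> 1
  row 29 [11101]: ((NOT 1 IMPLIES NOT 1) AND (1 AND (1 IMPLIES NOT 0))) -> 1
  row 30 [11110]: ((NOT 1 IMPLIES NOT 1) AND (1 AND (1 IMPLIES NOT 1))) -> 0
  row 31 [11111]: ((NOT 1 IMPLIES NOT 1) AND (1 AND (1 IMPLIES NOT 1))) -> 0
Full result column, 4 rows per line (a,b,c fixed per line; d,e runs 00..11 left to right):
  rows 0-3 [a,b,c=000]: 0000  = hex 0
  rows 4-7 [a,b,c=001]: 0000  = hex 0
  rows 8-11 [a,b,c=010]: 0000  = hex 0
  rows 12-15 [a,b,c=011]: 0000  = hex 0
  rows 16-19 [a,b,c=100]: 1111  = hex F
  rows 20-23 [a,b,c=101]: 1100  = hex C
  rows 24-27 [a,b,c=110]: 1111  = hex F
  rows 28-31 [a,b,c=111]: 1100  = hex C
Output column (row 0 .. row 31) = 00000000000000001111110011111100
Output column grouped in 4s = 0000 0000 0000 0000 1111 1100 1111 1100 = 0x0000FCFC
Convert to decimal digit by digit (value = value*16 + digit):
  0 -> 0
  0*16 + 0 = 0
  0*16 + 0 = 0
  0*16 + 0 = 0
  0*16 + 15 (F) = 15
  15*16 + 12 (C) = 252
  252*16 + 15 (F) = 4047
  4047*16 + 12 (C) = 64764
Decimal = 64764

64764
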